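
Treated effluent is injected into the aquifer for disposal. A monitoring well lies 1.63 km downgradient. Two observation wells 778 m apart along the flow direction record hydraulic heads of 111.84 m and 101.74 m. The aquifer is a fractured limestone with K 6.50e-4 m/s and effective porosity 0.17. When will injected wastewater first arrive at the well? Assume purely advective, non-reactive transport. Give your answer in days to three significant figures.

380 days

Hydraulic gradient i = (111.84 − 101.74) / 778 = 10.10 / 778 = 0.01298
K = 6.50e-4 m/s × 86400 s/d = 56.16 m/d
q = Ki = 56.16 × 0.01298 = 0.7291 m/d
v_s = q/n_e = 0.7291/0.17 = 4.289 m/d
L = 1.63 km = 1630 m
t = L / v = 1630 / 4.289 = 380.1 d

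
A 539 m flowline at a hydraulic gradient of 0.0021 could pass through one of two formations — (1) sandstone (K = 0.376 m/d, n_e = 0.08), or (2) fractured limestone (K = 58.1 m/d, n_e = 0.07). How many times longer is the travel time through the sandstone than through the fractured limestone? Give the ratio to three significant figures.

Unit 1 (sandstone): v = 0.376×0.0021/0.08 = 0.009870 m/d, t = 539/0.009870 = 54610 d
Unit 2 (fractured limestone): v = 58.1×0.0021/0.07 = 1.743 m/d, t = 539/1.743 = 309.2 d
t(sandstone) / t(fractured limestone) = 54610/309.2 = 177

177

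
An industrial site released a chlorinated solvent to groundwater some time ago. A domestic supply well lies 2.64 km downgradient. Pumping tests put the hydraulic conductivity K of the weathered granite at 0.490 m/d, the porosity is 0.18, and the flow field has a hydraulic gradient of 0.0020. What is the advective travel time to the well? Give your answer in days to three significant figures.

q = Ki = 0.490 × 0.0020 = 9.800e-4 m/d
v_s = q/n_e = 9.800e-4/0.18 = 0.005444 m/d
L = 2.64 km = 2640 m
t = L / v = 2640 / 0.005444 = 484900 d

485000 days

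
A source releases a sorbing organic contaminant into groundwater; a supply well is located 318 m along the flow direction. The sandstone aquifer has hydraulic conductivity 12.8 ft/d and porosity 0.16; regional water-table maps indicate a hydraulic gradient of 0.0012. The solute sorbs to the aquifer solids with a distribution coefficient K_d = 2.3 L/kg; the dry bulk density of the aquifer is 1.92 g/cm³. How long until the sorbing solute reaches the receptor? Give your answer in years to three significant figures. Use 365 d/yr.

K = 12.8 ft/d × 0.3048 = 3.901 m/d
Specific discharge q = 3.901 × 0.0012 = 0.004682 m/d
v_s = q/n_e = 0.004682/0.16 = 0.02926 m/d
Retardation R = 1 + ρ_b·K_d/n = 1 + 1.92×2.3/0.16 = 28.60
Contaminant velocity v_c = v/R = 0.02926/28.60 = 0.001023 m/d
t = L/v_c = 318/0.001023 = 310800 d
   = 310800/365 = 852 yr

852 years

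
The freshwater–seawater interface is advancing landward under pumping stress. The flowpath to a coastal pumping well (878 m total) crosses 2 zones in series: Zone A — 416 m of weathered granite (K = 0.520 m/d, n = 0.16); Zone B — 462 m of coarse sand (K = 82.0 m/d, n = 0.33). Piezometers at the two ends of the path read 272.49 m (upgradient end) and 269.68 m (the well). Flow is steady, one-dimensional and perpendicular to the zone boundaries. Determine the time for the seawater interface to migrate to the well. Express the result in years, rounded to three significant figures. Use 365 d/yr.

Total head drop ΔH = 272.49 − 269.68 = 2.81 m
Steady 1-D flow in series ⇒ the Darcy flux q is identical in every zone and the zone head losses add (resistances L/K in series).
Σ(L/K) = 416/0.520 + 462/82.0 = 800.0 + 5.634 = 805.6 d
q = ΔH / Σ(L/K) = 2.81 / 805.6 = 0.003488 m/d (same in every zone)
Zone A: v = q/n = 0.003488/0.16 = 0.02180 m/d → t_A = 416/0.02180 = 19080 d
Zone B: v = q/n = 0.003488/0.33 = 0.01057 m/d → t_B = 462/0.01057 = 43710 d
Total t = 19080 + 43710 = 62790 d
   = 62790 / 365 = 172 yr

172 years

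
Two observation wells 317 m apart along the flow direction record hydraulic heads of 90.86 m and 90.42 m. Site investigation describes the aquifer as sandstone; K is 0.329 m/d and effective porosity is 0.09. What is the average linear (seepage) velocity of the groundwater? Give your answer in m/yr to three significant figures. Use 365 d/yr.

1.85 m/yr

Hydraulic gradient i = (90.86 − 90.42) / 317 = 0.44 / 317 = 0.001388
Specific discharge q = 0.329 × 0.001388 = 4.567e-4 m/d
Seepage velocity v = q / n = 4.567e-4 / 0.09 = 0.005074 m/d
   = 0.005074 × 365 = 1.85 m/yr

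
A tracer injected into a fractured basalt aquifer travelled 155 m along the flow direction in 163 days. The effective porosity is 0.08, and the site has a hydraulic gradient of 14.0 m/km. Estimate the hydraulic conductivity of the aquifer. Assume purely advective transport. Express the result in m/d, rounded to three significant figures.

5.43 m/d

v = L / t = 155 / 163 = 0.9509 m/d
K = v · n / i = 0.9509 × 0.08 / 0.014 = 5.43 m/d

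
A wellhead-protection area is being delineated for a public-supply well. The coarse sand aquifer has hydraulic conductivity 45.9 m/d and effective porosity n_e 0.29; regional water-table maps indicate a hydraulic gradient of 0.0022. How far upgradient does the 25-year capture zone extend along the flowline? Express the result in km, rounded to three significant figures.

Darcy flux q = K·i = 45.9 × 0.0022 = 0.1010 m/d
v = Ki/n = 45.9·0.0022/0.29 = 0.3482 m/d
T = 25 yr × 365 = 9125 d
L = v × T = 0.3482 × 9125 = 3177 m
   = 3.18 km

3.18 km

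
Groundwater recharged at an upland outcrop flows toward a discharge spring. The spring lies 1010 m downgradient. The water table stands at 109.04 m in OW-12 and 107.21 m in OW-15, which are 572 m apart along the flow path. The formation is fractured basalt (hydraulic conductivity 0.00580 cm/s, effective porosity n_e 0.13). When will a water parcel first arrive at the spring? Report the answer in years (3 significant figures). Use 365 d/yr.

Hydraulic gradient i = (109.04 − 107.21) / 572 = 1.83 / 572 = 0.003199
K = 0.00580 cm/s × 864 = 5.011 m/d
q = Ki = 5.011 × 0.003199 = 0.01603 m/d
Average linear velocity = 0.01603 / 0.13 = 0.1233 m/d
t = L / v = 1010 / 0.1233 = 8190 d
   = 8190 / 365 = 22.4 yr

22.4 years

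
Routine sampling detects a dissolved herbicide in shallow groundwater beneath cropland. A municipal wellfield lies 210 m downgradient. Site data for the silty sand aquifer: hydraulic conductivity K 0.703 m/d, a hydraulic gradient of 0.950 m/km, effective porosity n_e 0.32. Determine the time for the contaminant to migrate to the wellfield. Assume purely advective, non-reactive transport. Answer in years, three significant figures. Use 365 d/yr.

Specific discharge q = 0.703 × 9.5e-4 = 6.679e-4 m/d
Average linear velocity = 6.679e-4 / 0.32 = 0.002087 m/d
t = L / v = 210 / 0.002087 = 100600 d
   = 100600 / 365 = 276 yr

276 years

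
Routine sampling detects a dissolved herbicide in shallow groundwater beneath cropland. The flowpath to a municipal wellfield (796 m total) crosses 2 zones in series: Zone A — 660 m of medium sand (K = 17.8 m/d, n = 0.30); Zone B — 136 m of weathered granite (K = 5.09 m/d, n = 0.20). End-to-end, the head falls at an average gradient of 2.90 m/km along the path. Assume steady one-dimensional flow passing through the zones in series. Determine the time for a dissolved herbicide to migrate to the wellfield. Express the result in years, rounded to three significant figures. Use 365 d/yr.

For zones in series the flux q is common to all zones; the equivalent conductivity is the harmonic (thickness-weighted) mean, K_eq = L_total / Σ(L_j/K_j).
Σ(L/K) = 660/17.8 + 136/5.09 = 37.08 + 26.72 = 63.80 d
K_eq = L_total / Σ(L/K) = 796 / 63.80 = 12.48 m/d
q = K_eq · i = 12.48 × 0.0029 = 0.03618 m/d (same in every zone)
Zone A: v = q/n = 0.03618/0.30 = 0.1206 m/d → t_A = 660/0.1206 = 5472 d
Zone B: v = q/n = 0.03618/0.20 = 0.1809 m/d → t_B = 136/0.1809 = 751.7 d
Total t = 5472 + 751.7 = 6224 d
   = 6224 / 365 = 17.1 yr

17.1 years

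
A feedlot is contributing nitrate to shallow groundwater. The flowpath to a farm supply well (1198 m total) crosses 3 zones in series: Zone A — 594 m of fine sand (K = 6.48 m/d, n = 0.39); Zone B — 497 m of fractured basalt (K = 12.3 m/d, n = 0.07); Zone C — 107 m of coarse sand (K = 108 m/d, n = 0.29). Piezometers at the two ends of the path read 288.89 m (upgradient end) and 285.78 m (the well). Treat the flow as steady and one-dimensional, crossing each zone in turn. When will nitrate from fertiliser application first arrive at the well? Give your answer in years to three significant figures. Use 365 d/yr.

34.9 years

Total head drop ΔH = 288.89 − 285.78 = 3.11 m
Steady 1-D flow in series ⇒ the Darcy flux q is identical in every zone and the zone head losses add (resistances L/K in series).
Σ(L/K) = 594/6.48 + 497/12.3 + 107/108 = 91.67 + 40.41 + 0.9907 = 133.1 d
q = ΔH / Σ(L/K) = 3.11 / 133.1 = 0.02337 m/d (same in every zone)
Zone A: v = q/n = 0.02337/0.39 = 0.05993 m/d → t_A = 594/0.05993 = 9912 d
Zone B: v = q/n = 0.02337/0.07 = 0.3339 m/d → t_B = 497/0.3339 = 1489 d
Zone C: v = q/n = 0.02337/0.29 = 0.08059 m/d → t_C = 107/0.08059 = 1328 d
Total t = 9912 + 1489 + 1328 = 12730 d
   = 12730 / 365 = 34.9 yr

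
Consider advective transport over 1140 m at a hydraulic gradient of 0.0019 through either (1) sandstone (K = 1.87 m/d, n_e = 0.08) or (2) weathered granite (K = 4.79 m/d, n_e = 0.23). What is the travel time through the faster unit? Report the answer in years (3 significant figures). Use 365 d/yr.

70.3 years

Unit 1 (sandstone): v = 1.87×0.0019/0.08 = 0.04441 m/d, t = 1140/0.04441 = 25670 d
Unit 2 (weathered granite): v = 4.79×0.0019/0.23 = 0.03957 m/d, t = 1140/0.03957 = 28810 d
Faster: 25670 d / 365 = 70.3 yr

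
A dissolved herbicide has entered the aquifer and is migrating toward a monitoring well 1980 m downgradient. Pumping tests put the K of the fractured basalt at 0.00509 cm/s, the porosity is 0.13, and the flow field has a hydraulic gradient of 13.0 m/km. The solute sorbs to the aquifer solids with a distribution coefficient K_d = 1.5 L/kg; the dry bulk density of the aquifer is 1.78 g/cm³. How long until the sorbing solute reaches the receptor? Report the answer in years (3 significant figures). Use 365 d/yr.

K = 0.00509 cm/s × 864 = 4.398 m/d
q = Ki = 4.398 × 0.013 = 0.05717 m/d
Average linear velocity = 0.05717 / 0.13 = 0.4398 m/d
Retardation R = 1 + ρ_b·K_d/n = 1 + 1.78×1.5/0.13 = 21.54
Contaminant velocity v_c = v/R = 0.4398/21.54 = 0.02042 m/d
t = L/v_c = 1980/0.02042 = 96970 d
   = 96970/365 = 266 yr

266 years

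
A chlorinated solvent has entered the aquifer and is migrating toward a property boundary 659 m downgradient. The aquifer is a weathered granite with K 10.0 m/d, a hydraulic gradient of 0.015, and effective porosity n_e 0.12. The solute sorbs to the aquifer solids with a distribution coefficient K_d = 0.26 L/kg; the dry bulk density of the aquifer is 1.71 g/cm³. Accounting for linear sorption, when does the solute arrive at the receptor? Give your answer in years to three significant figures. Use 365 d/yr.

Darcy flux q = K·i = 10.0 × 0.015 = 0.1500 m/d
v_s = q/n_e = 0.1500/0.12 = 1.250 m/d
Retardation R = 1 + ρ_b·K_d/n = 1 + 1.71×0.26/0.12 = 4.705
Contaminant velocity v_c = v/R = 1.250/4.705 = 0.2657 m/d
t = L/v_c = 659/0.2657 = 2480 d
   = 2480/365 = 6.80 yr

6.80 years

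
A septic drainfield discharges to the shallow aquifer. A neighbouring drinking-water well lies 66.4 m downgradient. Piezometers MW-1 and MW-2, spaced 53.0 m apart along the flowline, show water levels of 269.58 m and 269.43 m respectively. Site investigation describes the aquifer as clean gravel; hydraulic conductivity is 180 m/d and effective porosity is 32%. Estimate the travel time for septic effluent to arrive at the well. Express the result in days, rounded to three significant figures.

Hydraulic gradient i = (269.58 − 269.43) / 53.0 = 0.15 / 53.0 = 0.002830
Specific discharge q = 180 × 0.002830 = 0.5094 m/d
Seepage velocity v = q / n = 0.5094 / 0.32 = 1.592 m/d
t = L / v = 66.4 / 1.592 = 41.71 d

41.7 days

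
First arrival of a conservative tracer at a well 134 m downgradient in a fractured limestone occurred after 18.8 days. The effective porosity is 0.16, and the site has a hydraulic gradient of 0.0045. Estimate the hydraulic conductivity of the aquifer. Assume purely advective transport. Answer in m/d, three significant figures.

v = L / t = 134 / 18.8 = 7.128 m/d
K = v · n / i = 7.128 × 0.16 / 0.0045 = 253 m/d

253 m/d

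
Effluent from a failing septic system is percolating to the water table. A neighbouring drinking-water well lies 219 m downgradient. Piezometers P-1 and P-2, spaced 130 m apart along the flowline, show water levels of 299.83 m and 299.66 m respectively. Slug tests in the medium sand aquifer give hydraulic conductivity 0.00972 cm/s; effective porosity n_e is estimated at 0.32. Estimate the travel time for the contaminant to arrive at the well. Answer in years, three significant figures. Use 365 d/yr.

Hydraulic gradient i = (299.83 − 299.66) / 130 = 0.17 / 130 = 0.001308
K = 0.00972 cm/s × 864 = 8.398 m/d
Darcy flux q = K·i = 8.398 × 0.001308 = 0.01098 m/d
v = Ki/n = 8.398·0.001308/0.32 = 0.03432 m/d
t = L / v = 219 / 0.03432 = 6381 d
   = 6381 / 365 = 17.5 yr

17.5 years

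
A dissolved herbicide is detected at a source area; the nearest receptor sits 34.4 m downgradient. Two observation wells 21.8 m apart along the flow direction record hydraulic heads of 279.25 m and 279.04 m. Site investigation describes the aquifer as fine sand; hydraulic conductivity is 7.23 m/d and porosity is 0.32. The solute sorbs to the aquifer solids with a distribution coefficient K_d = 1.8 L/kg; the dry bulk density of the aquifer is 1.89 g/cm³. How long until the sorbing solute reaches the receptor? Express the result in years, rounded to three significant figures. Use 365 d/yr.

5.04 years

Hydraulic gradient i = (279.25 − 279.04) / 21.8 = 0.21 / 21.8 = 0.009633
Specific discharge q = 7.23 × 0.009633 = 0.06965 m/d
v_s = q/n_e = 0.06965/0.32 = 0.2176 m/d
Retardation R = 1 + ρ_b·K_d/n = 1 + 1.89×1.8/0.32 = 11.63
Contaminant velocity v_c = v/R = 0.2176/11.63 = 0.01871 m/d
t = L/v_c = 34.4/0.01871 = 1838 d
   = 1838/365 = 5.04 yr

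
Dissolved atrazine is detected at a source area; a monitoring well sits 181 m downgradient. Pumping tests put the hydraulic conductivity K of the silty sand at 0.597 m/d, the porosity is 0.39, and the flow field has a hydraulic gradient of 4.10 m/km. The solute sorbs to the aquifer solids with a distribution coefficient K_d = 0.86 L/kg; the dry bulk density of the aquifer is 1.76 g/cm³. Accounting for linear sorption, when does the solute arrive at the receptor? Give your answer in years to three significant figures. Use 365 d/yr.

Specific discharge q = 0.597 × 0.0041 = 0.002448 m/d
v = Ki/n = 0.597·0.0041/0.39 = 0.006276 m/d
Retardation R = 1 + ρ_b·K_d/n = 1 + 1.76×0.86/0.39 = 4.881
Contaminant velocity v_c = v/R = 0.006276/4.881 = 0.001286 m/d
t = L/v_c = 181/0.001286 = 140800 d
   = 140800/365 = 386 yr

386 years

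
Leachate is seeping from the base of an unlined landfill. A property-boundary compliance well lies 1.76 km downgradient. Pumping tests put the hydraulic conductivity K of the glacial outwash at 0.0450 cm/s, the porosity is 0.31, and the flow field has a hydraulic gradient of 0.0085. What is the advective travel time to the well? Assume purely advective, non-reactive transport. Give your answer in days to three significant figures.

1650 days

K = 0.0450 cm/s × 864 = 38.88 m/d
q = Ki = 38.88 × 0.0085 = 0.3305 m/d
v_s = q/n_e = 0.3305/0.31 = 1.066 m/d
L = 1.76 km = 1760 m
t = L / v = 1760 / 1.066 = 1651 d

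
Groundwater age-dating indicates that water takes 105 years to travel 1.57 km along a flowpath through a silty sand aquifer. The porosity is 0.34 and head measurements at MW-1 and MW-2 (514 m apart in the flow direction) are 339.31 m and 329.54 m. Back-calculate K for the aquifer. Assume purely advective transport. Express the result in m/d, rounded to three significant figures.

Hydraulic gradient i = (339.31 − 329.54) / 514 = 9.77 / 514 = 0.01901
t = 105 years = 38330 d
L = 1.57 km = 1570 m
v = L / t = 1570 / 38330 = 0.04097 m/d
K = v · n / i = 0.04097 × 0.34 / 0.01901 = 0.733 m/d

0.733 m/d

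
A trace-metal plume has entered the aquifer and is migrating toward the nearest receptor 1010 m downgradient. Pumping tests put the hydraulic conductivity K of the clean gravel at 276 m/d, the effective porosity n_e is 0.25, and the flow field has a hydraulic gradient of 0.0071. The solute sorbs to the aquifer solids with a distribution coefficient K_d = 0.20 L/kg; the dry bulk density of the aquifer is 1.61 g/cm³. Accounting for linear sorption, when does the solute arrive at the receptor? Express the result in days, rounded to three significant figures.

295 days

Specific discharge q = 276 × 0.0071 = 1.960 m/d
Seepage velocity v = q / n = 1.960 / 0.25 = 7.838 m/d
Retardation R = 1 + ρ_b·K_d/n = 1 + 1.61×0.20/0.25 = 2.288
Contaminant velocity v_c = v/R = 7.838/2.288 = 3.426 m/d
t = L/v_c = 1010/3.426 = 294.8 d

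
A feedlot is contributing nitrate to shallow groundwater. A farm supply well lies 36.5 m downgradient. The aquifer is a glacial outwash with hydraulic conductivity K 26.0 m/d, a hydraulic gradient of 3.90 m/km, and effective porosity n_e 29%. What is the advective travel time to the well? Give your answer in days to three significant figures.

Specific discharge q = 26.0 × 0.0039 = 0.1014 m/d
Seepage velocity v = q / n = 0.1014 / 0.29 = 0.3497 m/d
t = L / v = 36.5 / 0.3497 = 104.4 d

104 days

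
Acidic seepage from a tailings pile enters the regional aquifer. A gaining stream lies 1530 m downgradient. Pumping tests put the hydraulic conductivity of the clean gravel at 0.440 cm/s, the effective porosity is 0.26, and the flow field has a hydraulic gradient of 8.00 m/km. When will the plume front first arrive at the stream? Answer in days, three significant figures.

K = 0.440 cm/s × 864 = 380.2 m/d
Specific discharge q = 380.2 × 0.0080 = 3.041 m/d
v_s = q/n_e = 3.041/0.26 = 11.70 m/d
t = L / v = 1530 / 11.70 = 130.8 d

131 days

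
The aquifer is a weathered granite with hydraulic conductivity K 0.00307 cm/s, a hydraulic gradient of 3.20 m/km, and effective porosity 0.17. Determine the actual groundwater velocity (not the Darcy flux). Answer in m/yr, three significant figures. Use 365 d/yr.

K = 0.00307 cm/s × 864 = 2.652 m/d
Specific discharge q = 2.652 × 0.0032 = 0.008488 m/d
Seepage velocity v = q / n = 0.008488 / 0.17 = 0.04993 m/d
   = 0.04993 × 365 = 18.2 m/yr

18.2 m/yr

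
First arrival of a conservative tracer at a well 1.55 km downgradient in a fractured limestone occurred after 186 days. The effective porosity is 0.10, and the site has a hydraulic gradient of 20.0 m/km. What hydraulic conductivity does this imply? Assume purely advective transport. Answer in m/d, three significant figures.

41.7 m/d

L = 1.55 km = 1550 m
v = L / t = 1550 / 186 = 8.333 m/d
K = v · n / i = 8.333 × 0.10 / 0.020 = 41.7 m/d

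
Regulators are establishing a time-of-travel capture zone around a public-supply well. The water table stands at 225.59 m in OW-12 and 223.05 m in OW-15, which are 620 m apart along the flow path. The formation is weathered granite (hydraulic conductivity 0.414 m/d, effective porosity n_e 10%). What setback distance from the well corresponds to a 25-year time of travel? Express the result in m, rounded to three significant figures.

Hydraulic gradient i = (225.59 − 223.05) / 620 = 2.54 / 620 = 0.004097
Specific discharge q = 0.414 × 0.004097 = 0.001696 m/d
v = Ki/n = 0.414·0.004097/0.10 = 0.01696 m/d
T = 25 yr × 365 = 9125 d
L = v × T = 0.01696 × 9125 = 154.8 m

155 m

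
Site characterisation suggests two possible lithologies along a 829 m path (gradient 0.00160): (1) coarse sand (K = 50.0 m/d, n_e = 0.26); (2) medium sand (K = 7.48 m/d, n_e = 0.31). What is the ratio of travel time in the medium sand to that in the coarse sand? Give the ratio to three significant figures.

7.97

Unit 1 (coarse sand): v = 50.0×0.0016/0.26 = 0.3077 m/d, t = 829/0.3077 = 2694 d
Unit 2 (medium sand): v = 7.48×0.0016/0.31 = 0.03861 m/d, t = 829/0.03861 = 21470 d
t(medium sand) / t(coarse sand) = 21470/2694 = 7.97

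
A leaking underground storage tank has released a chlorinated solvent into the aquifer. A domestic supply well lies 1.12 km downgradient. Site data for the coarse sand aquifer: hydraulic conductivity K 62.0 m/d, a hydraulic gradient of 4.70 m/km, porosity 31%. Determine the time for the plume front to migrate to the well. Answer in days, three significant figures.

1190 days

Darcy flux q = K·i = 62.0 × 0.0047 = 0.2914 m/d
Seepage velocity v = q / n = 0.2914 / 0.31 = 0.9400 m/d
L = 1.12 km = 1120 m
t = L / v = 1120 / 0.9400 = 1191 d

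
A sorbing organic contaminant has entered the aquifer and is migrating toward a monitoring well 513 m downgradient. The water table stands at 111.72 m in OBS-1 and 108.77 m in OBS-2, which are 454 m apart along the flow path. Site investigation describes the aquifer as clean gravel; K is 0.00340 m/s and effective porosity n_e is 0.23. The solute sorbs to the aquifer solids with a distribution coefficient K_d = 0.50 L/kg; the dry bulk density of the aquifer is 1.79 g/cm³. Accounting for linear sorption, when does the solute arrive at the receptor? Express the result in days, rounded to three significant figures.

Hydraulic gradient i = (111.72 − 108.77) / 454 = 2.95 / 454 = 0.006498
K = 0.00340 m/s × 86400 s/d = 293.8 m/d
q = Ki = 293.8 × 0.006498 = 1.909 m/d
Average linear velocity = 1.909 / 0.23 = 8.299 m/d
Retardation R = 1 + ρ_b·K_d/n = 1 + 1.79×0.50/0.23 = 4.891
Contaminant velocity v_c = v/R = 8.299/4.891 = 1.697 m/d
t = L/v_c = 513/1.697 = 302.4 d

302 days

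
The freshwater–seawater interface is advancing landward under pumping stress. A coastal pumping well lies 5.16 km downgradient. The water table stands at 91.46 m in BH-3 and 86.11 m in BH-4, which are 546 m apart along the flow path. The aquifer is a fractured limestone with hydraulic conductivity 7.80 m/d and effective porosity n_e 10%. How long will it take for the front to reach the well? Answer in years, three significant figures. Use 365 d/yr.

Hydraulic gradient i = (91.46 − 86.11) / 546 = 5.35 / 546 = 0.009799
q = Ki = 7.80 × 0.009799 = 0.07643 m/d
v = Ki/n = 7.80·0.009799/0.10 = 0.7643 m/d
L = 5.16 km = 5160 m
t = L / v = 5160 / 0.7643 = 6751 d
   = 6751 / 365 = 18.5 yr

18.5 years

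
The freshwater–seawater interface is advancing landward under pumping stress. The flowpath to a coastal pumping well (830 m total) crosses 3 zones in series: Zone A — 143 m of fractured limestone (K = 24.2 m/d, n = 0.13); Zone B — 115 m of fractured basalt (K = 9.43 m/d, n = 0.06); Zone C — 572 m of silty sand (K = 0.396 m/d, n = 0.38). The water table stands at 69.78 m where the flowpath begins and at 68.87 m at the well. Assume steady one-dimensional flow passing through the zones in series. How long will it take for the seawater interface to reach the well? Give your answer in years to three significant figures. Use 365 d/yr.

Total head drop ΔH = 69.78 − 68.87 = 0.91 m
Continuity: the same q passes through each zone, so ΔH = q·Σ(L_j/K_j) — the zones act as resistances in series.
Σ(L/K) = 143/24.2 + 115/9.43 + 572/0.396 = 5.909 + 12.20 + 1444 = 1463 d
q = ΔH / Σ(L/K) = 0.91 / 1463 = 6.222e-4 m/d (same in every zone)
Zone A: v = q/n = 6.222e-4/0.13 = 0.004786 m/d → t_A = 143/0.004786 = 29880 d
Zone B: v = q/n = 6.222e-4/0.06 = 0.01037 m/d → t_B = 115/0.01037 = 11090 d
Zone C: v = q/n = 6.222e-4/0.38 = 0.001637 m/d → t_C = 572/0.001637 = 349300 d
Total t = 29880 + 11090 + 349300 = 390300 d
   = 390300 / 365 = 1070 yr

1070 years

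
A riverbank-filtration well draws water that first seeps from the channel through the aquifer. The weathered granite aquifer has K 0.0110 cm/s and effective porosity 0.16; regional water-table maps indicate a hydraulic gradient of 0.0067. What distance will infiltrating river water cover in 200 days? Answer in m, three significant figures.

79.6 m

K = 0.0110 cm/s × 864 = 9.504 m/d
Specific discharge q = 9.504 × 0.0067 = 0.06368 m/d
v = Ki/n = 9.504·0.0067/0.16 = 0.3980 m/d
L = v × T = 0.3980 × 200 = 79.60 m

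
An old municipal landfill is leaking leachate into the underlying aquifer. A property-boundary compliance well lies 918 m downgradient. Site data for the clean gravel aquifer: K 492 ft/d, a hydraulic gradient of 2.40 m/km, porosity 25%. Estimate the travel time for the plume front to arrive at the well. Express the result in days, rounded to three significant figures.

K = 492 ft/d × 0.3048 = 150.0 m/d
Darcy flux q = K·i = 150.0 × 0.0024 = 0.3599 m/d
Average linear velocity = 0.3599 / 0.25 = 1.440 m/d
t = L / v = 918 / 1.440 = 637.7 d

638 days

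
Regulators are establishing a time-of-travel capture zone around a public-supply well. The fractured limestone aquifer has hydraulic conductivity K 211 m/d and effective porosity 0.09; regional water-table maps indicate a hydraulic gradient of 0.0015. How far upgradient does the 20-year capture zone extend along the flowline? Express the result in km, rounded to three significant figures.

25.7 km

Specific discharge q = 211 × 0.0015 = 0.3165 m/d
Average linear velocity = 0.3165 / 0.09 = 3.517 m/d
T = 20 yr × 365 = 7300 d
L = v × T = 3.517 × 7300 = 25670 m
   = 25.7 km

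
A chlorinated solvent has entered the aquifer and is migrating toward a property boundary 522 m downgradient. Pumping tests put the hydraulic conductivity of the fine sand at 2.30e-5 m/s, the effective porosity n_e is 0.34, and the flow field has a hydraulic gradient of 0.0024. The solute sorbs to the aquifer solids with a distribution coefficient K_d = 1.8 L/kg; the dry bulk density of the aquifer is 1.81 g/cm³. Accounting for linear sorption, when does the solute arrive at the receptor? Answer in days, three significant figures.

K = 2.30e-5 m/s × 86400 s/d = 1.987 m/d
q = Ki = 1.987 × 0.0024 = 0.004769 m/d
v = Ki/n = 1.987·0.0024/0.34 = 0.01403 m/d
Retardation R = 1 + ρ_b·K_d/n = 1 + 1.81×1.8/0.34 = 10.58
Contaminant velocity v_c = v/R = 0.01403/10.58 = 0.001326 m/d
t = L/v_c = 522/0.001326 = 393800 d

394000 days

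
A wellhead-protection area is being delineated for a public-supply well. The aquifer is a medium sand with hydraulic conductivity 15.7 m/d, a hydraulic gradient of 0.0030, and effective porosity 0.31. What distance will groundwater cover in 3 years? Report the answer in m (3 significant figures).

Specific discharge q = 15.7 × 0.0030 = 0.04710 m/d
Seepage velocity v = q / n = 0.04710 / 0.31 = 0.1519 m/d
T = 3 yr × 365 = 1095 d
L = v × T = 0.1519 × 1095 = 166.4 m

166 m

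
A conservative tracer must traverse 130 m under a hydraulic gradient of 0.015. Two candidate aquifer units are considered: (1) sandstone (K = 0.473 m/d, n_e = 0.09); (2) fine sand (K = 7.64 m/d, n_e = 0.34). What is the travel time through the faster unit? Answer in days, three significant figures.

Unit 1 (sandstone): v = 0.473×0.015/0.09 = 0.07883 m/d, t = 130/0.07883 = 1649 d
Unit 2 (fine sand): v = 7.64×0.015/0.34 = 0.3371 m/d, t = 130/0.3371 = 385.7 d
Faster unit: t = 386 d

386 days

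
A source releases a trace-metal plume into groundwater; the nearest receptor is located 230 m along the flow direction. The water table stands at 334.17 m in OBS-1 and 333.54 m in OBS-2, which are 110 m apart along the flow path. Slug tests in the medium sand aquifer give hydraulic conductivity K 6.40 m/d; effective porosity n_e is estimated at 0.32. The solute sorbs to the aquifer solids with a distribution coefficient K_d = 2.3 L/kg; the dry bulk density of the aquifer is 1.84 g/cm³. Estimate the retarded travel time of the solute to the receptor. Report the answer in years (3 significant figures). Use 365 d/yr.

Hydraulic gradient i = (334.17 − 333.54) / 110 = 0.63 / 110 = 0.005727
Specific discharge q = 6.40 × 0.005727 = 0.03665 m/d
Seepage velocity v = q / n = 0.03665 / 0.32 = 0.1145 m/d
Retardation R = 1 + ρ_b·K_d/n = 1 + 1.84×2.3/0.32 = 14.23
Contaminant velocity v_c = v/R = 0.1145/14.23 = 0.008052 m/d
t = L/v_c = 230/0.008052 = 28560 d
   = 28560/365 = 78.3 yr

78.3 years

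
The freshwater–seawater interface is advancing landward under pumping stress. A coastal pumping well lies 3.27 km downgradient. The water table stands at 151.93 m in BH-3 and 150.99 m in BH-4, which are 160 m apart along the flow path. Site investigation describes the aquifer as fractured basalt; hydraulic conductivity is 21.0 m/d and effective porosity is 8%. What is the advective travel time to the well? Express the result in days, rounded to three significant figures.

2120 days

Hydraulic gradient i = (151.93 − 150.99) / 160 = 0.94 / 160 = 0.005875
q = Ki = 21.0 × 0.005875 = 0.1234 m/d
Average linear velocity = 0.1234 / 0.08 = 1.542 m/d
L = 3.27 km = 3270 m
t = L / v = 3270 / 1.542 = 2120 d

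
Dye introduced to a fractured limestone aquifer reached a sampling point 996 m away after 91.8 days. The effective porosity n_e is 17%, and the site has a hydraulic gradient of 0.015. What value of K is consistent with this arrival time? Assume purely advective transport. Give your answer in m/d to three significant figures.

v = L / t = 996 / 91.8 = 10.85 m/d
K = v · n / i = 10.85 × 0.17 / 0.015 = 123 m/d

123 m/d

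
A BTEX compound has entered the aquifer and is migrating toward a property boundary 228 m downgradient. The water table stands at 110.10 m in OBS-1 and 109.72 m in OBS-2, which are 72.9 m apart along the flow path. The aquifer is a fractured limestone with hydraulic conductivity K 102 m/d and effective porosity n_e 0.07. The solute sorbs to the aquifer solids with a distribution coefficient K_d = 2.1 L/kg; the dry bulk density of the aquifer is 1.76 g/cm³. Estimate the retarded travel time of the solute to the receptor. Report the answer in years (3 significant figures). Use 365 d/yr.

Hydraulic gradient i = (110.10 − 109.72) / 72.9 = 0.38 / 72.9 = 0.005213
Specific discharge q = 102 × 0.005213 = 0.5317 m/d
v = Ki/n = 102·0.005213/0.07 = 7.596 m/d
Retardation R = 1 + ρ_b·K_d/n = 1 + 1.76×2.1/0.07 = 53.80
Contaminant velocity v_c = v/R = 7.596/53.80 = 0.1412 m/d
t = L/v_c = 228/0.1412 = 1615 d
   = 1615/365 = 4.42 yr

4.42 years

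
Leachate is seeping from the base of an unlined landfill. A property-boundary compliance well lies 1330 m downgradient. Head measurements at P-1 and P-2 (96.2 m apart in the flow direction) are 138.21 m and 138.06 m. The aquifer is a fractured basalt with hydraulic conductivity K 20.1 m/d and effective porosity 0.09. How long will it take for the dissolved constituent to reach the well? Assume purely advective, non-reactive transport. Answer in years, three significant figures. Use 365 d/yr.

Hydraulic gradient i = (138.21 − 138.06) / 96.2 = 0.15 / 96.2 = 0.001559
Specific discharge q = 20.1 × 0.001559 = 0.03134 m/d
v = Ki/n = 20.1·0.001559/0.09 = 0.3482 m/d
t = L / v = 1330 / 0.3482 = 3819 d
   = 3819 / 365 = 10.5 yr

10.5 years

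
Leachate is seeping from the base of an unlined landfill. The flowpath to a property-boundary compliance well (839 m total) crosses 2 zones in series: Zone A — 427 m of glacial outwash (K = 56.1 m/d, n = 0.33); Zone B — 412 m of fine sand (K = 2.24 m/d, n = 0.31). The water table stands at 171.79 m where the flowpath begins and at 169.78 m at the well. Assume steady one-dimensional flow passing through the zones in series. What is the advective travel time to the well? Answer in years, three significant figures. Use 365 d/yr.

70.1 years

Total head drop ΔH = 171.79 − 169.78 = 2.01 m
Continuity: the same q passes through each zone, so ΔH = q·Σ(L_j/K_j) — the zones act as resistances in series.
Σ(L/K) = 427/56.1 + 412/2.24 = 7.611 + 183.9 = 191.5 d
q = ΔH / Σ(L/K) = 2.01 / 191.5 = 0.01049 m/d (same in every zone)
Zone A: v = q/n = 0.01049/0.33 = 0.03180 m/d → t_A = 427/0.03180 = 13430 d
Zone B: v = q/n = 0.01049/0.31 = 0.03385 m/d → t_B = 412/0.03385 = 12170 d
Total t = 13430 + 12170 = 25600 d
   = 25600 / 365 = 70.1 yr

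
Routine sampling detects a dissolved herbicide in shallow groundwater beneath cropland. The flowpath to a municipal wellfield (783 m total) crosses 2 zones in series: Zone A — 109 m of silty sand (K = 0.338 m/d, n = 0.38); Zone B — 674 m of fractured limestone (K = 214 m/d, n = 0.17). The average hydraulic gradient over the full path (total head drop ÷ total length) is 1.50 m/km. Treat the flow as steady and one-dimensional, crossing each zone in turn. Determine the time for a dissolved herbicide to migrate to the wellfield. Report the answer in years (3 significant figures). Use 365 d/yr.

Steady 1-D flow in series ⇒ the Darcy flux q is identical in every zone and the zone head losses add (resistances L/K in series).
Σ(L/K) = 109/0.338 + 674/214 = 322.5 + 3.150 = 325.6 d
K_eq = L_total / Σ(L/K) = 783 / 325.6 = 2.405 m/d
q = K_eq · i = 2.405 × 0.0015 = 0.003607 m/d (same in every zone)
Zone A: v = q/n = 0.003607/0.38 = 0.009492 m/d → t_A = 109/0.009492 = 11480 d
Zone B: v = q/n = 0.003607/0.17 = 0.02122 m/d → t_B = 674/0.02122 = 31770 d
Total t = 11480 + 31770 = 43250 d
   = 43250 / 365 = 118 yr

118 years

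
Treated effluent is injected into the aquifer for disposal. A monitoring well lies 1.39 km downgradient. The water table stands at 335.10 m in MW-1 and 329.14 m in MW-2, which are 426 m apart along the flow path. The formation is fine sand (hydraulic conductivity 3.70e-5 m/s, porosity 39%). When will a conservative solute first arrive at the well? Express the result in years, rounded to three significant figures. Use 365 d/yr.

33.2 years

Hydraulic gradient i = (335.10 − 329.14) / 426 = 5.96 / 426 = 0.01399
K = 3.70e-5 m/s × 86400 s/d = 3.197 m/d
Specific discharge q = 3.197 × 0.01399 = 0.04473 m/d
v_s = q/n_e = 0.04473/0.39 = 0.1147 m/d
L = 1.39 km = 1390 m
t = L / v = 1390 / 0.1147 = 12120 d
   = 12120 / 365 = 33.2 yr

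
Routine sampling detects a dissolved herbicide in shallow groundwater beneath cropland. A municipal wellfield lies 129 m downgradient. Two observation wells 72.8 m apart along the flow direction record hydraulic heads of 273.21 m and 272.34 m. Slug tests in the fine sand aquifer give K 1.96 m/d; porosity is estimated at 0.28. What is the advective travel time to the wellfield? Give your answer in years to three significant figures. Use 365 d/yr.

Hydraulic gradient i = (273.21 − 272.34) / 72.8 = 0.87 / 72.8 = 0.01195
q = Ki = 1.96 × 0.01195 = 0.02342 m/d
v_s = q/n_e = 0.02342/0.28 = 0.08365 m/d
t = L / v = 129 / 0.08365 = 1542 d
   = 1542 / 365 = 4.22 yr

4.22 years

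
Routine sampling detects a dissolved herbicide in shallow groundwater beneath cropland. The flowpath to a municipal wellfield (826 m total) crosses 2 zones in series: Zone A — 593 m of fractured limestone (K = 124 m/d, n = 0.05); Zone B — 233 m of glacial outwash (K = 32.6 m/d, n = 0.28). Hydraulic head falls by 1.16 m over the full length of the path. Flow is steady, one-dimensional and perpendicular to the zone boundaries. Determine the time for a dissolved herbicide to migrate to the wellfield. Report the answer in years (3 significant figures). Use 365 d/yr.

Continuity: the same q passes through each zone, so ΔH = q·Σ(L_j/K_j) — the zones act as resistances in series.
Σ(L/K) = 593/124 + 233/32.6 = 4.782 + 7.147 = 11.93 d
q = ΔH / Σ(L/K) = 1.16 / 11.93 = 0.09724 m/d (same in every zone)
Zone A: v = q/n = 0.09724/0.05 = 1.945 m/d → t_A = 593/1.945 = 304.9 d
Zone B: v = q/n = 0.09724/0.28 = 0.3473 m/d → t_B = 233/0.3473 = 670.9 d
Total t = 304.9 + 670.9 = 975.9 d
   = 975.9 / 365 = 2.67 yr

2.67 years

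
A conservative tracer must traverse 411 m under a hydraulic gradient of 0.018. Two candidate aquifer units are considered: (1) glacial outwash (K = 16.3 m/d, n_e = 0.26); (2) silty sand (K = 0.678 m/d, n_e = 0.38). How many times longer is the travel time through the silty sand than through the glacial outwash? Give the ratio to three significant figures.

Unit 1 (glacial outwash): v = 16.3×0.018/0.26 = 1.128 m/d, t = 411/1.128 = 364.2 d
Unit 2 (silty sand): v = 0.678×0.018/0.38 = 0.03212 m/d, t = 411/0.03212 = 12800 d
t(silty sand) / t(glacial outwash) = 12800/364.2 = 35.1

35.1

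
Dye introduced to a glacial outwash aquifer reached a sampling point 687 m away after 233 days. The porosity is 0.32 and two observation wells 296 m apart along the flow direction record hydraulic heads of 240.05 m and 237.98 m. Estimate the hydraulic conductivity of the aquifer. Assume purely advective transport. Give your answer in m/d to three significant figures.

135 m/d

Hydraulic gradient i = (240.05 − 237.98) / 296 = 2.07 / 296 = 0.006993
v = L / t = 687 / 233 = 2.948 m/d
K = v · n / i = 2.948 × 0.32 / 0.006993 = 135 m/d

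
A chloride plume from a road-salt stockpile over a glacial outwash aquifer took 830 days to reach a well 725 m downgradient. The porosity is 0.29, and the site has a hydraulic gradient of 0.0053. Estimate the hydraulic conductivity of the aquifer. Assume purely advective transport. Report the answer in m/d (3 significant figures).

47.8 m/d

v = L / t = 725 / 830 = 0.8735 m/d
K = v · n / i = 0.8735 × 0.29 / 0.0053 = 47.8 m/d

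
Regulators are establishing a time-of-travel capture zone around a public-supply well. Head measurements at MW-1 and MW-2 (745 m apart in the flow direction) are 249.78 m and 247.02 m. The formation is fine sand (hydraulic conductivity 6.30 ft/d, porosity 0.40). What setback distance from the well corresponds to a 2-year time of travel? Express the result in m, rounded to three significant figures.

Hydraulic gradient i = (249.78 − 247.02) / 745 = 2.76 / 745 = 0.003705
K = 6.30 ft/d × 0.3048 = 1.920 m/d
Darcy flux q = K·i = 1.920 × 0.003705 = 0.007114 m/d
v = Ki/n = 1.920·0.003705/0.40 = 0.01778 m/d
T = 2 yr × 365 = 730 d
L = v × T = 0.01778 × 730 = 12.98 m

13.0 m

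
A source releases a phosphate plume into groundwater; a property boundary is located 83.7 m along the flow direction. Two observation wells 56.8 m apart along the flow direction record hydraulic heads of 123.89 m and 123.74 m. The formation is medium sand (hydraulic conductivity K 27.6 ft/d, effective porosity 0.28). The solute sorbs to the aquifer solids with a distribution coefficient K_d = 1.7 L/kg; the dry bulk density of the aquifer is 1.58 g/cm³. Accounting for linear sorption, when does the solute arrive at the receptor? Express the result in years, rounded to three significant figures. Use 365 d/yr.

Hydraulic gradient i = (123.89 − 123.74) / 56.8 = 0.15 / 56.8 = 0.002641
K = 27.6 ft/d × 0.3048 = 8.412 m/d
Darcy flux q = K·i = 8.412 × 0.002641 = 0.02222 m/d
Seepage velocity v = q / n = 0.02222 / 0.28 = 0.07934 m/d
Retardation R = 1 + ρ_b·K_d/n = 1 + 1.58×1.7/0.28 = 10.59
Contaminant velocity v_c = v/R = 0.07934/10.59 = 0.007490 m/d
t = L/v_c = 83.7/0.007490 = 11170 d
   = 11170/365 = 30.6 yr

30.6 years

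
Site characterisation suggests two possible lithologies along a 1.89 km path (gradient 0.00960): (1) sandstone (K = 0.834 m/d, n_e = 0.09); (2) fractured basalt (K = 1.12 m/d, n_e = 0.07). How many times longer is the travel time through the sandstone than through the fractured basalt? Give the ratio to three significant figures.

1.73

Unit 1 (sandstone): v = 0.834×0.0096/0.09 = 0.08896 m/d, t = 1890/0.08896 = 21250 d
Unit 2 (fractured basalt): v = 1.12×0.0096/0.07 = 0.1536 m/d, t = 1890/0.1536 = 12300 d
t(sandstone) / t(fractured basalt) = 21250/12300 = 1.73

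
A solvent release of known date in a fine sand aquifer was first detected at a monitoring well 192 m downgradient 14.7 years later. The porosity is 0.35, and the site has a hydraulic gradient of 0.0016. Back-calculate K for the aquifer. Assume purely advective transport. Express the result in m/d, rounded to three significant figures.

7.83 m/d

t = 14.7 years = 5366 d
v = L / t = 192 / 5366 = 0.03578 m/d
K = v · n / i = 0.03578 × 0.35 / 0.0016 = 7.83 m/d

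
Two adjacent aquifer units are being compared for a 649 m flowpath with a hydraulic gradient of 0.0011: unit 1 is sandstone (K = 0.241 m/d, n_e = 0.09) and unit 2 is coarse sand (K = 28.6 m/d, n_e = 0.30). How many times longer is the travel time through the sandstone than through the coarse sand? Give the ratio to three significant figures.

Unit 1 (sandstone): v = 0.241×0.0011/0.09 = 0.002946 m/d, t = 649/0.002946 = 220300 d
Unit 2 (coarse sand): v = 28.6×0.0011/0.30 = 0.1049 m/d, t = 649/0.1049 = 6189 d
t(sandstone) / t(coarse sand) = 220300/6189 = 35.6

35.6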